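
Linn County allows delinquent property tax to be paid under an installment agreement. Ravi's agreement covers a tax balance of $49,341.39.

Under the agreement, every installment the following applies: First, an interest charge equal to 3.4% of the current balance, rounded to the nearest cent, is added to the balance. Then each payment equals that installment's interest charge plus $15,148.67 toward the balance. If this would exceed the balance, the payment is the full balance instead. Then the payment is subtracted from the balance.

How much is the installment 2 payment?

Installment 1: $49,341.39 +$1,677.61 interest = $51,019.00; pay $16,826.28 → $34,192.72
Installment 2: $34,192.72 +$1,162.55 interest = $35,355.27; pay $16,311.22 → $19,044.05

$16,311.22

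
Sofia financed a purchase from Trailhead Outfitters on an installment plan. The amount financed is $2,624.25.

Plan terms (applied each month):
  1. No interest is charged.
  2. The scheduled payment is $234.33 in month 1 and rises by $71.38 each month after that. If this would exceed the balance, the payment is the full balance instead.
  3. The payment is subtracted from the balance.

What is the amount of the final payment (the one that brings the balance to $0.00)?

Month 1: opening $2,624.25; payment $234.33; balance $2,389.92
Month 2: opening $2,389.92; payment $305.71; balance $2,084.21
Month 3: opening $2,084.21; payment $377.09; balance $1,707.12
Month 4: opening $1,707.12; payment $448.47; balance $1,258.65
Month 5: opening $1,258.65; payment $519.85; balance $738.80
Month 6: opening $738.80; payment $591.23; balance $147.57
Month 7: opening $147.57; payment $147.57; balance $0.00

$147.57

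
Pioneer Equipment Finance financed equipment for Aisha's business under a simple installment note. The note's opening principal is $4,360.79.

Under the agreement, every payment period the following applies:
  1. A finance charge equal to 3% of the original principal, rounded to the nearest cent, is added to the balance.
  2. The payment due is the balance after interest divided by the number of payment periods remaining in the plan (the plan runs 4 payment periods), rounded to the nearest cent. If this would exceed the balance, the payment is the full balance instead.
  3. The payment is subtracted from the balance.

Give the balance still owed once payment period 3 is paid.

Payment period 1: opening $4,360.79; interest $130.82 → $4,491.61; payment $1,122.90; balance $3,368.71
Payment period 2: opening $3,368.71; interest $130.82 → $3,499.53; payment $1,166.51; balance $2,333.02
Payment period 3: opening $2,333.02; interest $130.82 → $2,463.84; payment $1,231.92; balance $1,231.92

$1,231.92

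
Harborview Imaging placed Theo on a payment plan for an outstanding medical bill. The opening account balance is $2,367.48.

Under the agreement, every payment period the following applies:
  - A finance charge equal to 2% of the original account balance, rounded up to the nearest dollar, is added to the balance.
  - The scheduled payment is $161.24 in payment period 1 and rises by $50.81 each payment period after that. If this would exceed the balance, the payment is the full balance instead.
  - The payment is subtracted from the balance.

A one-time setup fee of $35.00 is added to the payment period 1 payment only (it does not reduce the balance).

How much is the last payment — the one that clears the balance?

$86.88

Payment period 1: opening $2,367.48; interest $48.00 → $2,415.48; payment $161.24 (+ $35.00 fee); balance $2,254.24
Payment period 2: opening $2,254.24; interest $48.00 → $2,302.24; payment $212.05; balance $2,090.19
Payment period 3: opening $2,090.19; interest $48.00 → $2,138.19; payment $262.86; balance $1,875.33
Payment period 4: opening $1,875.33; interest $48.00 → $1,923.33; payment $313.67; balance $1,609.66
Payment period 5: opening $1,609.66; interest $48.00 → $1,657.66; payment $364.48; balance $1,293.18
Payment period 6: opening $1,293.18; interest $48.00 → $1,341.18; payment $415.29; balance $925.89
Payment period 7: opening $925.89; interest $48.00 → $973.89; payment $466.10; balance $507.79
Payment period 8: opening $507.79; interest $48.00 → $555.79; payment $516.91; balance $38.88
Payment period 9: opening $38.88; interest $48.00 → $86.88; payment $86.88; balance $0.00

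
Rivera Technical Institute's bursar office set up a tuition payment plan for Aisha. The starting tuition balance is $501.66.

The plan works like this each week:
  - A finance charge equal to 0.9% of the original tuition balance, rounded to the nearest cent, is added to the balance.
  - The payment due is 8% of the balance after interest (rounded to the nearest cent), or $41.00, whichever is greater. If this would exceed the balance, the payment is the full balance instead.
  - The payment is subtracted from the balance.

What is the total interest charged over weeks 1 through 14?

Week 1: opening $501.66; interest $4.51 → $506.17; payment $41.00; balance $465.17
Week 2: opening $465.17; interest $4.51 → $469.68; payment $41.00; balance $428.68
Week 3: opening $428.68; interest $4.51 → $433.19; payment $41.00; balance $392.19
Week 4: opening $392.19; interest $4.51 → $396.70; payment $41.00; balance $355.70
Week 5: opening $355.70; interest $4.51 → $360.21; payment $41.00; balance $319.21
Week 6: opening $319.21; interest $4.51 → $323.72; payment $41.00; balance $282.72
Week 7: opening $282.72; interest $4.51 → $287.23; payment $41.00; balance $246.23
Week 8: opening $246.23; interest $4.51 → $250.74; payment $41.00; balance $209.74
Week 9: opening $209.74; interest $4.51 → $214.25; payment $41.00; balance $173.25
Week 10: opening $173.25; interest $4.51 → $177.76; payment $41.00; balance $136.76
Week 11: opening $136.76; interest $4.51 → $141.27; payment $41.00; balance $100.27
Week 12: opening $100.27; interest $4.51 → $104.78; payment $41.00; balance $63.78
Week 13: opening $63.78; interest $4.51 → $68.29; payment $41.00; balance $27.29
Week 14: opening $27.29; interest $4.51 → $31.80; payment $31.80; balance $0.00
Total interest: $4.51 + $4.51 + $4.51 + $4.51 + $4.51 + $4.51 + $4.51 + $4.51 + $4.51 + $4.51 + $4.51 + $4.51 + $4.51 + $4.51 = $63.14

$63.14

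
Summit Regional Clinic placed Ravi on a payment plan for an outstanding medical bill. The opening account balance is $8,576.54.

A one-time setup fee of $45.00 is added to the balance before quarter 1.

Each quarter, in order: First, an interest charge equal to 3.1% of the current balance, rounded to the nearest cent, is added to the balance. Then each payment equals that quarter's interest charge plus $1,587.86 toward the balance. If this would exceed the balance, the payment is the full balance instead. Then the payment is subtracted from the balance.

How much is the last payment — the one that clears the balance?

Quarter 1: $8,621.54 +$267.27 interest = $8,888.81; pay $1,855.13 → $7,033.68
Quarter 2: $7,033.68 +$218.04 interest = $7,251.72; pay $1,805.90 → $5,445.82
Quarter 3: $5,445.82 +$168.82 interest = $5,614.64; pay $1,756.68 → $3,857.96
Quarter 4: $3,857.96 +$119.60 interest = $3,977.56; pay $1,707.46 → $2,270.10
Quarter 5: $2,270.10 +$70.37 interest = $2,340.47; pay $1,658.23 → $682.24
Quarter 6: $682.24 +$21.15 interest = $703.39; pay $703.39 → $0.00

$703.39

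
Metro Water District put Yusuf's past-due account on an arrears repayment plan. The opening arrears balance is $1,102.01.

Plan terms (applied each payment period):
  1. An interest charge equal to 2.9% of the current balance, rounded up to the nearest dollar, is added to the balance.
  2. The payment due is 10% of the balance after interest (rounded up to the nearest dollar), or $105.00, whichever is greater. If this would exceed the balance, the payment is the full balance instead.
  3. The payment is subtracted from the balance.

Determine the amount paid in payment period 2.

$106.00

Payment period 1: $1,102.01 +$32.00 interest = $1,134.01; pay $114.00 → $1,020.01
Payment period 2: $1,020.01 +$30.00 interest = $1,050.01; pay $106.00 → $944.01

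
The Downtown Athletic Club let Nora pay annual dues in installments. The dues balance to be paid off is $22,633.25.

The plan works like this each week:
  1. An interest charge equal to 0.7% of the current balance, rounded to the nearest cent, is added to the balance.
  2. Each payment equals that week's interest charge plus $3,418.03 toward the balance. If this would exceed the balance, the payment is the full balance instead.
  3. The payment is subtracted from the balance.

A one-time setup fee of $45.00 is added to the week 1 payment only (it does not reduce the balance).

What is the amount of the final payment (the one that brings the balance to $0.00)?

$2,139.95

Week 1: $22,633.25 +$158.43 interest = $22,791.68; pay $3,576.46 (+ $45.00 fee) → $19,215.22
Week 2: $19,215.22 +$134.51 interest = $19,349.73; pay $3,552.54 → $15,797.19
Week 3: $15,797.19 +$110.58 interest = $15,907.77; pay $3,528.61 → $12,379.16
Week 4: $12,379.16 +$86.65 interest = $12,465.81; pay $3,504.68 → $8,961.13
Week 5: $8,961.13 +$62.73 interest = $9,023.86; pay $3,480.76 → $5,543.10
Week 6: $5,543.10 +$38.80 interest = $5,581.90; pay $3,456.83 → $2,125.07
Week 7: $2,125.07 +$14.88 interest = $2,139.95; pay $2,139.95 → $0.00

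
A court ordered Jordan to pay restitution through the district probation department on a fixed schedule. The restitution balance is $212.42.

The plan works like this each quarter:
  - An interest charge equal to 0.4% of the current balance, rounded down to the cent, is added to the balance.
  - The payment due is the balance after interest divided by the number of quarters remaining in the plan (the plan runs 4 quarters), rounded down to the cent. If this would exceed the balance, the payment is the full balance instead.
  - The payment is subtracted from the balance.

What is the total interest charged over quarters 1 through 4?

Quarter 1: opening $212.42; interest $0.84 → $213.26; payment $53.31; balance $159.95
Quarter 2: opening $159.95; interest $0.63 → $160.58; payment $53.52; balance $107.06
Quarter 3: opening $107.06; interest $0.42 → $107.48; payment $53.74; balance $53.74
Quarter 4: opening $53.74; interest $0.21 → $53.95; payment $53.95; balance $0.00
Total interest: $0.84 + $0.63 + $0.42 + $0.21 = $2.10

$2.10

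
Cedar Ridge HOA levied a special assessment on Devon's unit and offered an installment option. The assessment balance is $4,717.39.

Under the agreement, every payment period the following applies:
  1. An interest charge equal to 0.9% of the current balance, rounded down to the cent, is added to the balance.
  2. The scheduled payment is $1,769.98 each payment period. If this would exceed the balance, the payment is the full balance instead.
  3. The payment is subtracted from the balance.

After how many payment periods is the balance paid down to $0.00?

3

# | Opening | Interest | Payment | End bal
1 | $4,717.39 | $42.45 | $1,769.98 | $2,989.86
2 | $2,989.86 | $26.90 | $1,769.98 | $1,246.78
3 | $1,246.78 | $11.22 | $1,258.00 | $0.00
Balance reaches $0.00 in payment period 3.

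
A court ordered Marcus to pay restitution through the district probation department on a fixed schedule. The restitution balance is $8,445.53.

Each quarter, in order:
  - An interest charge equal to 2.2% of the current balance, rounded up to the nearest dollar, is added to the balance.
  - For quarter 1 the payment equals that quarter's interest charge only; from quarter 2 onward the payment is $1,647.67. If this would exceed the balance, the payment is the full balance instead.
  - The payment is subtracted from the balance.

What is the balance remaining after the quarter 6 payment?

$809.18

Quarter 1: $8,445.53 +$186.00 interest = $8,631.53; pay $186.00 → $8,445.53
Quarter 2: $8,445.53 +$186.00 interest = $8,631.53; pay $1,647.67 → $6,983.86
Quarter 3: $6,983.86 +$154.00 interest = $7,137.86; pay $1,647.67 → $5,490.19
Quarter 4: $5,490.19 +$121.00 interest = $5,611.19; pay $1,647.67 → $3,963.52
Quarter 5: $3,963.52 +$88.00 interest = $4,051.52; pay $1,647.67 → $2,403.85
Quarter 6: $2,403.85 +$53.00 interest = $2,456.85; pay $1,647.67 → $809.18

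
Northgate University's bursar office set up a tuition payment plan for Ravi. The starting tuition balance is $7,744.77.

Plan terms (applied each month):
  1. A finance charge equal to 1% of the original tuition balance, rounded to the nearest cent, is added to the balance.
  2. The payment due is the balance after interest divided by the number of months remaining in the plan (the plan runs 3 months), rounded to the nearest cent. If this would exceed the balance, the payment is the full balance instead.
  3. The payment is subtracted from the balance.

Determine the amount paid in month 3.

Month 1: $7,744.77 +$77.45 interest = $7,822.22; pay $2,607.41 → $5,214.81
Month 2: $5,214.81 +$77.45 interest = $5,292.26; pay $2,646.13 → $2,646.13
Month 3: $2,646.13 +$77.45 interest = $2,723.58; pay $2,723.58 → $0.00

$2,723.58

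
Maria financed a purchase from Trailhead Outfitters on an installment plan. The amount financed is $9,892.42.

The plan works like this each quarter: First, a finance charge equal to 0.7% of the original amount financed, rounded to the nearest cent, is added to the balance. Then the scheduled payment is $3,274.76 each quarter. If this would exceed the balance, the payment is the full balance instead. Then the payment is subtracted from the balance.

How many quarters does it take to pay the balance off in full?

Quarter 1: $9,892.42 +$69.25 interest = $9,961.67; pay $3,274.76 → $6,686.91
Quarter 2: $6,686.91 +$69.25 interest = $6,756.16; pay $3,274.76 → $3,481.40
Quarter 3: $3,481.40 +$69.25 interest = $3,550.65; pay $3,274.76 → $275.89
Quarter 4: $275.89 +$69.25 interest = $345.14; pay $345.14 → $0.00
Balance reaches $0.00 in quarter 4.

4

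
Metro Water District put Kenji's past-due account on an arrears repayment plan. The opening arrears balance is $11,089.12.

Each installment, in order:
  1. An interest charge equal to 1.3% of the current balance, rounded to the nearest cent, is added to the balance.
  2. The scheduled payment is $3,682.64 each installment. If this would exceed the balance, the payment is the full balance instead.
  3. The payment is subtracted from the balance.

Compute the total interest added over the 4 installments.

$298.24

Installment 1: opening $11,089.12; interest $144.16 → $11,233.28; payment $3,682.64; balance $7,550.64
Installment 2: opening $7,550.64; interest $98.16 → $7,648.80; payment $3,682.64; balance $3,966.16
Installment 3: opening $3,966.16; interest $51.56 → $4,017.72; payment $3,682.64; balance $335.08
Installment 4: opening $335.08; interest $4.36 → $339.44; payment $339.44; balance $0.00
Total interest: $144.16 + $98.16 + $51.56 + $4.36 = $298.24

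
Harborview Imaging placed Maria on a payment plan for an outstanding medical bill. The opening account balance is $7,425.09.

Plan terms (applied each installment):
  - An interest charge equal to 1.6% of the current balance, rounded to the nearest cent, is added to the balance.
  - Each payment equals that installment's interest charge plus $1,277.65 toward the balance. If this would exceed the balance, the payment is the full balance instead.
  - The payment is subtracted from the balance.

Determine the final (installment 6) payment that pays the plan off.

# | Opening | Interest | Payment | End bal
1 | $7,425.09 | $118.80 | $1,396.45 | $6,147.44
2 | $6,147.44 | $98.36 | $1,376.01 | $4,869.79
3 | $4,869.79 | $77.92 | $1,355.57 | $3,592.14
4 | $3,592.14 | $57.47 | $1,335.12 | $2,314.49
5 | $2,314.49 | $37.03 | $1,314.68 | $1,036.84
6 | $1,036.84 | $16.59 | $1,053.43 | $0.00

$1,053.43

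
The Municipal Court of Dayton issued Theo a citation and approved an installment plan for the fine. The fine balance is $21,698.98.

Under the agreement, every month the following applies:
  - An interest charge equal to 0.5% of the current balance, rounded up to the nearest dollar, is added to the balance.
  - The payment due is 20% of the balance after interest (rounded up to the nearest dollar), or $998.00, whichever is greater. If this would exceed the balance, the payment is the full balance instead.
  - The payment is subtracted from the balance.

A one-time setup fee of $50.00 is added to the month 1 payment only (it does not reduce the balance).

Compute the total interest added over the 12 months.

Month 1: opening $21,698.98; interest $109.00 → $21,807.98; payment $4,362.00 (+ $50.00 fee); balance $17,445.98
Month 2: opening $17,445.98; interest $88.00 → $17,533.98; payment $3,507.00; balance $14,026.98
Month 3: opening $14,026.98; interest $71.00 → $14,097.98; payment $2,820.00; balance $11,277.98
Month 4: opening $11,277.98; interest $57.00 → $11,334.98; payment $2,267.00; balance $9,067.98
Month 5: opening $9,067.98; interest $46.00 → $9,113.98; payment $1,823.00; balance $7,290.98
Month 6: opening $7,290.98; interest $37.00 → $7,327.98; payment $1,466.00; balance $5,861.98
Month 7: opening $5,861.98; interest $30.00 → $5,891.98; payment $1,179.00; balance $4,712.98
Month 8: opening $4,712.98; interest $24.00 → $4,736.98; payment $998.00; balance $3,738.98
Month 9: opening $3,738.98; interest $19.00 → $3,757.98; payment $998.00; balance $2,759.98
Month 10: opening $2,759.98; interest $14.00 → $2,773.98; payment $998.00; balance $1,775.98
Month 11: opening $1,775.98; interest $9.00 → $1,784.98; payment $998.00; balance $786.98
Month 12: opening $786.98; interest $4.00 → $790.98; payment $790.98; balance $0.00
Total interest: $109.00 + $88.00 + $71.00 + $57.00 + $46.00 + $37.00 + $30.00 + $24.00 + $19.00 + $14.00 + $9.00 + $4.00 = $508.00

$508.00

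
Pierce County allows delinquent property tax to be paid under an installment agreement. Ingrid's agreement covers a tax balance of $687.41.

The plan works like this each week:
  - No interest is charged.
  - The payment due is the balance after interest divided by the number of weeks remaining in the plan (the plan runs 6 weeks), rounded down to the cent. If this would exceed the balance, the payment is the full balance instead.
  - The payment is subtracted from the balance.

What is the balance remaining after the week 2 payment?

$458.28

Week 1: $687.41 − $114.56 → $572.85
Week 2: $572.85 − $114.57 → $458.28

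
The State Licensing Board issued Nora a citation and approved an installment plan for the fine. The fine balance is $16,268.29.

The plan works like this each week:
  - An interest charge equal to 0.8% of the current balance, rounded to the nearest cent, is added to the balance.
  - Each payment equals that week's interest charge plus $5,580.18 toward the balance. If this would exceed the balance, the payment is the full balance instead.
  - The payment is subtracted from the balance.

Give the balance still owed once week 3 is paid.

Week 1: $16,268.29 +$130.15 interest = $16,398.44; pay $5,710.33 → $10,688.11
Week 2: $10,688.11 +$85.50 interest = $10,773.61; pay $5,665.68 → $5,107.93
Week 3: $5,107.93 +$40.86 interest = $5,148.79; pay $5,148.79 → $0.00

$0.00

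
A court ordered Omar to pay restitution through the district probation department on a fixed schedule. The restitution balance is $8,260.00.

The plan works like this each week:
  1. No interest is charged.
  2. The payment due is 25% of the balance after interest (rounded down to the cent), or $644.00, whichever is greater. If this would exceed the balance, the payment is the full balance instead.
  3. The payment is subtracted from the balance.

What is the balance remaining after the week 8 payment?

Week 1: opening $8,260.00; payment $2,065.00; balance $6,195.00
Week 2: opening $6,195.00; payment $1,548.75; balance $4,646.25
Week 3: opening $4,646.25; payment $1,161.56; balance $3,484.69
Week 4: opening $3,484.69; payment $871.17; balance $2,613.52
Week 5: opening $2,613.52; payment $653.38; balance $1,960.14
Week 6: opening $1,960.14; payment $644.00; balance $1,316.14
Week 7: opening $1,316.14; payment $644.00; balance $672.14
Week 8: opening $672.14; payment $644.00; balance $28.14

$28.14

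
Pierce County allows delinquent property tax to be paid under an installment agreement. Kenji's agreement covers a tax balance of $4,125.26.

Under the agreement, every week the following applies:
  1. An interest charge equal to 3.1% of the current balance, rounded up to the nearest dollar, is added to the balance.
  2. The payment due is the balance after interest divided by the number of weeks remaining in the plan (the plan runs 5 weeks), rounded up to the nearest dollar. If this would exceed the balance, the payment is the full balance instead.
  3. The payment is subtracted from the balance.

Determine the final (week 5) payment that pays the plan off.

Week 1: $4,125.26 +$128.00 interest = $4,253.26; pay $851.00 → $3,402.26
Week 2: $3,402.26 +$106.00 interest = $3,508.26; pay $878.00 → $2,630.26
Week 3: $2,630.26 +$82.00 interest = $2,712.26; pay $905.00 → $1,807.26
Week 4: $1,807.26 +$57.00 interest = $1,864.26; pay $933.00 → $931.26
Week 5: $931.26 +$29.00 interest = $960.26; pay $960.26 → $0.00

$960.26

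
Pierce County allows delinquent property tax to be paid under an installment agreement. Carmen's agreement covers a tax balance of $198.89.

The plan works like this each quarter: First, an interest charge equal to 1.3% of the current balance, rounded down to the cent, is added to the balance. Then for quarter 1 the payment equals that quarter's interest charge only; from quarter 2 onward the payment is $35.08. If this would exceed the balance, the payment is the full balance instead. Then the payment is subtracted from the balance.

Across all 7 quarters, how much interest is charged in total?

$11.62

Quarter 1: opening $198.89; interest $2.58 → $201.47; payment $2.58; balance $198.89
Quarter 2: opening $198.89; interest $2.58 → $201.47; payment $35.08; balance $166.39
Quarter 3: opening $166.39; interest $2.16 → $168.55; payment $35.08; balance $133.47
Quarter 4: opening $133.47; interest $1.73 → $135.20; payment $35.08; balance $100.12
Quarter 5: opening $100.12; interest $1.30 → $101.42; payment $35.08; balance $66.34
Quarter 6: opening $66.34; interest $0.86 → $67.20; payment $35.08; balance $32.12
Quarter 7: opening $32.12; interest $0.41 → $32.53; payment $32.53; balance $0.00
Total interest: $2.58 + $2.58 + $2.16 + $1.73 + $1.30 + $0.86 + $0.41 = $11.62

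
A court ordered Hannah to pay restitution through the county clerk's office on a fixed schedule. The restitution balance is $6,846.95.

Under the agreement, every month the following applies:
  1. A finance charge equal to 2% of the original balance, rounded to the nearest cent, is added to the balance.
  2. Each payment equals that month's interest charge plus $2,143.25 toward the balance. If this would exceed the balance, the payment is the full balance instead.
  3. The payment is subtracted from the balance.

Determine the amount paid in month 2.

$2,280.19

# | Opening | Interest | Payment | End bal
1 | $6,846.95 | $136.94 | $2,280.19 | $4,703.70
2 | $4,703.70 | $136.94 | $2,280.19 | $2,560.45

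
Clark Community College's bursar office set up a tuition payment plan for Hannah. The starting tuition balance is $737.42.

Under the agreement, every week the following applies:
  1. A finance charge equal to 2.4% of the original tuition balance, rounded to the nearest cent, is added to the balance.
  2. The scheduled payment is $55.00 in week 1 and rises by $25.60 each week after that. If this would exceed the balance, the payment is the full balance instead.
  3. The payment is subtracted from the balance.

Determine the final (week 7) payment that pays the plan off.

$147.32

Week 1: $737.42 +$17.70 interest = $755.12; pay $55.00 → $700.12
Week 2: $700.12 +$17.70 interest = $717.82; pay $80.60 → $637.22
Week 3: $637.22 +$17.70 interest = $654.92; pay $106.20 → $548.72
Week 4: $548.72 +$17.70 interest = $566.42; pay $131.80 → $434.62
Week 5: $434.62 +$17.70 interest = $452.32; pay $157.40 → $294.92
Week 6: $294.92 +$17.70 interest = $312.62; pay $183.00 → $129.62
Week 7: $129.62 +$17.70 interest = $147.32; pay $147.32 → $0.00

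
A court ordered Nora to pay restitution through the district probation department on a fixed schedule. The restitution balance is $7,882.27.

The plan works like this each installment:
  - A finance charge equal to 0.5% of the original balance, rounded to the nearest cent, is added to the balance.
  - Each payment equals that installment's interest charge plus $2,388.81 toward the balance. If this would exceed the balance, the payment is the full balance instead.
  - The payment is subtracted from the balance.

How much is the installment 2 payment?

Installment 1: opening $7,882.27; interest $39.41 → $7,921.68; payment $2,428.22; balance $5,493.46
Installment 2: opening $5,493.46; interest $39.41 → $5,532.87; payment $2,428.22; balance $3,104.65

$2,428.22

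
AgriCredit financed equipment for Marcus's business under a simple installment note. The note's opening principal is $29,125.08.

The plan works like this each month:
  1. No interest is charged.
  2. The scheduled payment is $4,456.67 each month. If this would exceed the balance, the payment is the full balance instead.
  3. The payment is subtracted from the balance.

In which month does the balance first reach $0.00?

Month 1: opening $29,125.08; payment $4,456.67; balance $24,668.41
Month 2: opening $24,668.41; payment $4,456.67; balance $20,211.74
Month 3: opening $20,211.74; payment $4,456.67; balance $15,755.07
Month 4: opening $15,755.07; payment $4,456.67; balance $11,298.40
Month 5: opening $11,298.40; payment $4,456.67; balance $6,841.73
Month 6: opening $6,841.73; payment $4,456.67; balance $2,385.06
Month 7: opening $2,385.06; payment $2,385.06; balance $0.00
Balance reaches $0.00 in month 7.

7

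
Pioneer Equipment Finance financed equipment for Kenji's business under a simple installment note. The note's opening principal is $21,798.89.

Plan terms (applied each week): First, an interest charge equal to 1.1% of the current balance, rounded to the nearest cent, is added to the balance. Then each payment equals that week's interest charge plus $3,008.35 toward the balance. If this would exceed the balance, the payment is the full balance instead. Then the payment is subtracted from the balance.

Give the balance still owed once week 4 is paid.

$9,765.49

# | Opening | Interest | Payment | End bal
1 | $21,798.89 | $239.79 | $3,248.14 | $18,790.54
2 | $18,790.54 | $206.70 | $3,215.05 | $15,782.19
3 | $15,782.19 | $173.60 | $3,181.95 | $12,773.84
4 | $12,773.84 | $140.51 | $3,148.86 | $9,765.49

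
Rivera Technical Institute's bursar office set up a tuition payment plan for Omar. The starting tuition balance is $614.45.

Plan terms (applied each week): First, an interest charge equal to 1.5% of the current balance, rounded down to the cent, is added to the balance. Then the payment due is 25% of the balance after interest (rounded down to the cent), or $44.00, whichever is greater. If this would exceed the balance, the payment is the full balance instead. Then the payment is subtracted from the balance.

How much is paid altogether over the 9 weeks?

$648.78

Week 1: opening $614.45; interest $9.21 → $623.66; payment $155.91; balance $467.75
Week 2: opening $467.75; interest $7.01 → $474.76; payment $118.69; balance $356.07
Week 3: opening $356.07; interest $5.34 → $361.41; payment $90.35; balance $271.06
Week 4: opening $271.06; interest $4.06 → $275.12; payment $68.78; balance $206.34
Week 5: opening $206.34; interest $3.09 → $209.43; payment $52.35; balance $157.08
Week 6: opening $157.08; interest $2.35 → $159.43; payment $44.00; balance $115.43
Week 7: opening $115.43; interest $1.73 → $117.16; payment $44.00; balance $73.16
Week 8: opening $73.16; interest $1.09 → $74.25; payment $44.00; balance $30.25
Week 9: opening $30.25; interest $0.45 → $30.70; payment $30.70; balance $0.00
Total paid: $648.78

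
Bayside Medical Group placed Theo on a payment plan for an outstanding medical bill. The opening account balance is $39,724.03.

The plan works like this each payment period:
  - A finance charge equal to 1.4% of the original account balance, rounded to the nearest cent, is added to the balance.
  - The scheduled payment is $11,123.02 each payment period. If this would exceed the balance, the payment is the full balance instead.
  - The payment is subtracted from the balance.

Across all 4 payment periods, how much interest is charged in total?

$2,224.56

Payment period 1: opening $39,724.03; interest $556.14 → $40,280.17; payment $11,123.02; balance $29,157.15
Payment period 2: opening $29,157.15; interest $556.14 → $29,713.29; payment $11,123.02; balance $18,590.27
Payment period 3: opening $18,590.27; interest $556.14 → $19,146.41; payment $11,123.02; balance $8,023.39
Payment period 4: opening $8,023.39; interest $556.14 → $8,579.53; payment $8,579.53; balance $0.00
Total interest: $556.14 + $556.14 + $556.14 + $556.14 = $2,224.56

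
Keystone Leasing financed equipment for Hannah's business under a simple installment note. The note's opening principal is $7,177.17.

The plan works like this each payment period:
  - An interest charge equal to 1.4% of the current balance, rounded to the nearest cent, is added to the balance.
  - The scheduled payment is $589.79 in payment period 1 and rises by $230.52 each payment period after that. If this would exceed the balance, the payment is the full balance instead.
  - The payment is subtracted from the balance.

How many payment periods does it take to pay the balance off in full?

7

# | Opening | Interest | Payment | End bal
1 | $7,177.17 | $100.48 | $589.79 | $6,687.86
2 | $6,687.86 | $93.63 | $820.31 | $5,961.18
3 | $5,961.18 | $83.46 | $1,050.83 | $4,993.81
4 | $4,993.81 | $69.91 | $1,281.35 | $3,782.37
5 | $3,782.37 | $52.95 | $1,511.87 | $2,323.45
6 | $2,323.45 | $32.53 | $1,742.39 | $613.59
7 | $613.59 | $8.59 | $622.18 | $0.00
Balance reaches $0.00 in payment period 7.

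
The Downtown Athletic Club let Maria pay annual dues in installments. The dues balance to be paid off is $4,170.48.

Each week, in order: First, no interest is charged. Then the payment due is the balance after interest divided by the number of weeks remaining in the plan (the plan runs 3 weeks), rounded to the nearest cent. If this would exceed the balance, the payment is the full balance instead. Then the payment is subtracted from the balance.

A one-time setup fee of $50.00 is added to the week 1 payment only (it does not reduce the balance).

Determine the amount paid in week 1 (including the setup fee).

# | Opening | Payment | Fee | End bal
1 | $4,170.48 | $1,390.16 | $50.00 | $2,780.32

$1,440.16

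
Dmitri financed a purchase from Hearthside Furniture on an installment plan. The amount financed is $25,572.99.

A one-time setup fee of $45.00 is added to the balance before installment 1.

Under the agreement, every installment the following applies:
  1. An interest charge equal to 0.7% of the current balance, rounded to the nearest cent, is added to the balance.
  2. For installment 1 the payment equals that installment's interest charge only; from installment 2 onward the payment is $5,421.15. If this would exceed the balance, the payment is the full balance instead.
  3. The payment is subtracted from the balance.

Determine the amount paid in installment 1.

Installment 1: opening $25,617.99; interest $179.33 → $25,797.32; payment $179.33; balance $25,617.99

$179.33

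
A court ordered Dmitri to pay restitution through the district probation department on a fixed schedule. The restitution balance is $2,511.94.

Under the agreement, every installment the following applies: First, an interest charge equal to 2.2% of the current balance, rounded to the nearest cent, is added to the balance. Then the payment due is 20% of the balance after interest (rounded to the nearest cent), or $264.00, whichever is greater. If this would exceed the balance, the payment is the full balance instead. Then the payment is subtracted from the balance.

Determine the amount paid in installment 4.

$280.61

Installment 1: $2,511.94 +$55.26 interest = $2,567.20; pay $513.44 → $2,053.76
Installment 2: $2,053.76 +$45.18 interest = $2,098.94; pay $419.79 → $1,679.15
Installment 3: $1,679.15 +$36.94 interest = $1,716.09; pay $343.22 → $1,372.87
Installment 4: $1,372.87 +$30.20 interest = $1,403.07; pay $280.61 → $1,122.46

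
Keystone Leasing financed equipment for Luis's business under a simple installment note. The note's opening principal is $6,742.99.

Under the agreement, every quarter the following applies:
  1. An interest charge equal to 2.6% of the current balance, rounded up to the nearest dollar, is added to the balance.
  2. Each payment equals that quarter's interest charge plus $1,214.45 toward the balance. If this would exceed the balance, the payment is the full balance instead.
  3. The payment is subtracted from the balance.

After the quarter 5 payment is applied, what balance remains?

Quarter 1: $6,742.99 +$176.00 interest = $6,918.99; pay $1,390.45 → $5,528.54
Quarter 2: $5,528.54 +$144.00 interest = $5,672.54; pay $1,358.45 → $4,314.09
Quarter 3: $4,314.09 +$113.00 interest = $4,427.09; pay $1,327.45 → $3,099.64
Quarter 4: $3,099.64 +$81.00 interest = $3,180.64; pay $1,295.45 → $1,885.19
Quarter 5: $1,885.19 +$50.00 interest = $1,935.19; pay $1,264.45 → $670.74

$670.74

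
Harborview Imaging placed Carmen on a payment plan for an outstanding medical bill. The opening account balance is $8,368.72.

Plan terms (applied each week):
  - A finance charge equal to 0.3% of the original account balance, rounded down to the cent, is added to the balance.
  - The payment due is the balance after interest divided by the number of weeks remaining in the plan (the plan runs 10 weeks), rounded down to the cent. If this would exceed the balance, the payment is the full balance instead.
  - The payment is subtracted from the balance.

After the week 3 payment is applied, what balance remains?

Week 1: opening $8,368.72; interest $25.10 → $8,393.82; payment $839.38; balance $7,554.44
Week 2: opening $7,554.44; interest $25.10 → $7,579.54; payment $842.17; balance $6,737.37
Week 3: opening $6,737.37; interest $25.10 → $6,762.47; payment $845.30; balance $5,917.17

$5,917.17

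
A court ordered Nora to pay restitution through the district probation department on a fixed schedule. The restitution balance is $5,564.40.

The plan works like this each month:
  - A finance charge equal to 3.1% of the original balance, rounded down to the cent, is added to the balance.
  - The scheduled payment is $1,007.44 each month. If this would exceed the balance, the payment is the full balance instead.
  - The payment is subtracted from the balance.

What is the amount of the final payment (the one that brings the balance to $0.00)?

$727.19

Month 1: opening $5,564.40; interest $172.49 → $5,736.89; payment $1,007.44; balance $4,729.45
Month 2: opening $4,729.45; interest $172.49 → $4,901.94; payment $1,007.44; balance $3,894.50
Month 3: opening $3,894.50; interest $172.49 → $4,066.99; payment $1,007.44; balance $3,059.55
Month 4: opening $3,059.55; interest $172.49 → $3,232.04; payment $1,007.44; balance $2,224.60
Month 5: opening $2,224.60; interest $172.49 → $2,397.09; payment $1,007.44; balance $1,389.65
Month 6: opening $1,389.65; interest $172.49 → $1,562.14; payment $1,007.44; balance $554.70
Month 7: opening $554.70; interest $172.49 → $727.19; payment $727.19; balance $0.00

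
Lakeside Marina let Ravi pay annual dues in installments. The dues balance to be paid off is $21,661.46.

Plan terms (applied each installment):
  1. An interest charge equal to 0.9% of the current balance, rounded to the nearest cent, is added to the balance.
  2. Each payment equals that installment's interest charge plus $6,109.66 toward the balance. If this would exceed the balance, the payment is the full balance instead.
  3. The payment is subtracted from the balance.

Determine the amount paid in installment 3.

Installment 1: opening $21,661.46; interest $194.95 → $21,856.41; payment $6,304.61; balance $15,551.80
Installment 2: opening $15,551.80; interest $139.97 → $15,691.77; payment $6,249.63; balance $9,442.14
Installment 3: opening $9,442.14; interest $84.98 → $9,527.12; payment $6,194.64; balance $3,332.48

$6,194.64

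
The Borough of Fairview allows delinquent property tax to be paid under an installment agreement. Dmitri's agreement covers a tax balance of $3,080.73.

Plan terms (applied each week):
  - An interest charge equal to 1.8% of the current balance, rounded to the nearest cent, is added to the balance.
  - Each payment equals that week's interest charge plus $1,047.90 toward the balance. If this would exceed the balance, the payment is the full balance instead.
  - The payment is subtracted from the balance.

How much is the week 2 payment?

$1,084.49

Week 1: opening $3,080.73; interest $55.45 → $3,136.18; payment $1,103.35; balance $2,032.83
Week 2: opening $2,032.83; interest $36.59 → $2,069.42; payment $1,084.49; balance $984.93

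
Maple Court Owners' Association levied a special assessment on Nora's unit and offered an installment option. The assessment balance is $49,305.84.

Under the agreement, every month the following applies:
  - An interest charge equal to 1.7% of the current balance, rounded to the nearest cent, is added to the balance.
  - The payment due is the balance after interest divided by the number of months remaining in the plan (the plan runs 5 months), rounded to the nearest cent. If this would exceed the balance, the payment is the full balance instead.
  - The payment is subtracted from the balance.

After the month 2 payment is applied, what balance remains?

$30,597.89

Month 1: opening $49,305.84; interest $838.20 → $50,144.04; payment $10,028.81; balance $40,115.23
Month 2: opening $40,115.23; interest $681.96 → $40,797.19; payment $10,199.30; balance $30,597.89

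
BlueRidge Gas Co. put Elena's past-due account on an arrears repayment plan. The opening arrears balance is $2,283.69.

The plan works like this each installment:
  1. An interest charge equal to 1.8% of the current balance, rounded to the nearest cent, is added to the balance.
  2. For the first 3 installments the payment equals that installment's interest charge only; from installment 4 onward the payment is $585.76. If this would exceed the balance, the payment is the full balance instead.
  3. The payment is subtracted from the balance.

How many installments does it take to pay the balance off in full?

8

Installment 1: opening $2,283.69; interest $41.11 → $2,324.80; payment $41.11; balance $2,283.69
Installment 2: opening $2,283.69; interest $41.11 → $2,324.80; payment $41.11; balance $2,283.69
Installment 3: opening $2,283.69; interest $41.11 → $2,324.80; payment $41.11; balance $2,283.69
Installment 4: opening $2,283.69; interest $41.11 → $2,324.80; payment $585.76; balance $1,739.04
Installment 5: opening $1,739.04; interest $31.30 → $1,770.34; payment $585.76; balance $1,184.58
Installment 6: opening $1,184.58; interest $21.32 → $1,205.90; payment $585.76; balance $620.14
Installment 7: opening $620.14; interest $11.16 → $631.30; payment $585.76; balance $45.54
Installment 8: opening $45.54; interest $0.82 → $46.36; payment $46.36; balance $0.00
Balance reaches $0.00 in installment 8.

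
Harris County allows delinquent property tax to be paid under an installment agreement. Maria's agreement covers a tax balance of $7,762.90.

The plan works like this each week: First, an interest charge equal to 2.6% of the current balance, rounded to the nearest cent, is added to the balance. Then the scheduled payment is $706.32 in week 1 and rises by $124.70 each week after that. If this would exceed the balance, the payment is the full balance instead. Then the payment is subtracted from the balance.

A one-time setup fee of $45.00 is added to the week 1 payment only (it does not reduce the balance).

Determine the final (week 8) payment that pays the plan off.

Week 1: $7,762.90 +$201.84 interest = $7,964.74; pay $706.32 (+ $45.00 fee) → $7,258.42
Week 2: $7,258.42 +$188.72 interest = $7,447.14; pay $831.02 → $6,616.12
Week 3: $6,616.12 +$172.02 interest = $6,788.14; pay $955.72 → $5,832.42
Week 4: $5,832.42 +$151.64 interest = $5,984.06; pay $1,080.42 → $4,903.64
Week 5: $4,903.64 +$127.49 interest = $5,031.13; pay $1,205.12 → $3,826.01
Week 6: $3,826.01 +$99.48 interest = $3,925.49; pay $1,329.82 → $2,595.67
Week 7: $2,595.67 +$67.49 interest = $2,663.16; pay $1,454.52 → $1,208.64
Week 8: $1,208.64 +$31.42 interest = $1,240.06; pay $1,240.06 → $0.00

$1,240.06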